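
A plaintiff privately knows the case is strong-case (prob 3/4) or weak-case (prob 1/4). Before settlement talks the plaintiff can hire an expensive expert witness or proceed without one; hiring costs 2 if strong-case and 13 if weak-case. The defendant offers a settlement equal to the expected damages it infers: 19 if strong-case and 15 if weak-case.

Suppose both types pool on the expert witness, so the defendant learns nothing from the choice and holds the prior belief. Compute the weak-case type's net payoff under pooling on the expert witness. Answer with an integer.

Pooled settlement = 3/4·19 + 1/4·15 = 18.
weak-case pays cost 13 for the expert witness, so net payoff = 18 − 13 = 5.

5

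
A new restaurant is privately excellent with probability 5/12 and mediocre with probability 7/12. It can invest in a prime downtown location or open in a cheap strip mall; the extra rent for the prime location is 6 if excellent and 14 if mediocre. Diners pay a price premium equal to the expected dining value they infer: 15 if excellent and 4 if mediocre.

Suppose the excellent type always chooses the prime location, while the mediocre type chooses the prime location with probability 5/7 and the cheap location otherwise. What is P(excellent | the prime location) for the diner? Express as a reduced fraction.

P(the prime location) = (5/12)·1 + (7/12)·(5/7) = 5/6.
By Bayes' rule, P(excellent | the prime location) = (5/12) / (5/6) = 1/2.

1/2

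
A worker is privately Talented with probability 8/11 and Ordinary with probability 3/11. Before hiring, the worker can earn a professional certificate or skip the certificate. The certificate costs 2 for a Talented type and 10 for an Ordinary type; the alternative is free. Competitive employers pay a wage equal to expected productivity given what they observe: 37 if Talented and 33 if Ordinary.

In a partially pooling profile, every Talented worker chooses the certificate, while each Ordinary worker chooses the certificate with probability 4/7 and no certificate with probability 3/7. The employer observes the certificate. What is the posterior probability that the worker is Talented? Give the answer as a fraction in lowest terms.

14/17

P(the certificate) = (8/11)·1 + (3/11)·(4/7) = 68/77.
By Bayes' rule, P(Talented | the certificate) = (8/11) / (68/77) = 14/17.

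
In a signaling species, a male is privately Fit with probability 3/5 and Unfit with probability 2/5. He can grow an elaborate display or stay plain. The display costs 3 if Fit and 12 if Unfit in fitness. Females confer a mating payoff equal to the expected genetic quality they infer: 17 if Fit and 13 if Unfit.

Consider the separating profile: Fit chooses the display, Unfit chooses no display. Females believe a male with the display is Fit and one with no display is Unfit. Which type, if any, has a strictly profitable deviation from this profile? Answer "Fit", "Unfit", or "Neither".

The display pays 17; no display pays 13.
Fit: assigned the display, nets 17 − 3 = 14; deviating to no display nets 13.
Unfit: assigned no display, nets 13; deviating to the display nets 17 − 12 = 5.
Both types strictly prefer their assigned action; no profitable deviation.

Neither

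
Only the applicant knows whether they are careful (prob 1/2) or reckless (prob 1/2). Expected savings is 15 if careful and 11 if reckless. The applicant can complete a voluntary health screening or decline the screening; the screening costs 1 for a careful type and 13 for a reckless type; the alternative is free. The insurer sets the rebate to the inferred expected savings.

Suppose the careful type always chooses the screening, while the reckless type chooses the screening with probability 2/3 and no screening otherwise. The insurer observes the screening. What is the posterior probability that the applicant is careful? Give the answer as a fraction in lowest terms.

3/5

P(the screening) = (1/2)·1 + (1/2)·(2/3) = 5/6.
By Bayes' rule, P(careful | the screening) = (1/2) / (5/6) = 3/5.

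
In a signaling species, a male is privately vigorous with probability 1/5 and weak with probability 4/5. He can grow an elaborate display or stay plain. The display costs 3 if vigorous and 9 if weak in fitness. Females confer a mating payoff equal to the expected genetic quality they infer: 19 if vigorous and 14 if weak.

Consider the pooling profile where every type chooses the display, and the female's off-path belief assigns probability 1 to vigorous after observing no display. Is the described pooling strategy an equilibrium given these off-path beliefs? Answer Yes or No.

No

On path, the female holds the prior and pays 1/5·19 + 4/5·14 = 15. Off path (no display), believing vigorous, it pays 19.
vigorous: the display nets 15 − 3 = 12; no display nets 19. vigorous would deviate.
weak: the display nets 15 − 9 = 6; no display nets 19. weak would deviate.
A type deviates, so pooling fails.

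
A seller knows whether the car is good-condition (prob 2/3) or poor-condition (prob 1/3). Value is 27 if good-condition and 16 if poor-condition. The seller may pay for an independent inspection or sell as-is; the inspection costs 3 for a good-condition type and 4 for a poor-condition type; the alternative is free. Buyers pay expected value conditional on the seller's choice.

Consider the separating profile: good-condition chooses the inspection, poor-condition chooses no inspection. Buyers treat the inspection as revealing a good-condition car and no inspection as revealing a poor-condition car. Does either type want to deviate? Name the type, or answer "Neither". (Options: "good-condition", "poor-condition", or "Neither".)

poor-condition

The inspection pays 27; no inspection pays 16.
good-condition: assigned the inspection, nets 27 − 3 = 24; deviating to no inspection nets 16.
poor-condition: assigned no inspection, nets 16; deviating to the inspection nets 27 − 4 = 23.
The poor-condition type gains 7 by deviating.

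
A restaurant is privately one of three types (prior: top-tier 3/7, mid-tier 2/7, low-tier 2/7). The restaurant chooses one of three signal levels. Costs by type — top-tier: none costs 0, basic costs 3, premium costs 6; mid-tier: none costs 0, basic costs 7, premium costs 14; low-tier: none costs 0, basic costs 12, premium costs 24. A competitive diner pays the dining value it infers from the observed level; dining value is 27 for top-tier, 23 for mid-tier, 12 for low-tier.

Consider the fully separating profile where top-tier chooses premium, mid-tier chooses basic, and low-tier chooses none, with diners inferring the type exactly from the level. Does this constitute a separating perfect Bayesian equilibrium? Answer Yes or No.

Separating price premiums: premium → 27, basic → 23, none → 12.
top-tier (assigned premium): none: 12 − 0 = 12; basic: 23 − 3 = 20; premium: 27 − 6 = 21. top-tier stays.
mid-tier (assigned basic): none: 12 − 0 = 12; basic: 23 − 7 = 16; premium: 27 − 14 = 13. mid-tier stays.
low-tier (assigned none): none: 12 − 0 = 12; basic: 23 − 12 = 11; premium: 27 − 24 = 3. low-tier stays.
Every type prefers its assigned level; separation holds.

Yes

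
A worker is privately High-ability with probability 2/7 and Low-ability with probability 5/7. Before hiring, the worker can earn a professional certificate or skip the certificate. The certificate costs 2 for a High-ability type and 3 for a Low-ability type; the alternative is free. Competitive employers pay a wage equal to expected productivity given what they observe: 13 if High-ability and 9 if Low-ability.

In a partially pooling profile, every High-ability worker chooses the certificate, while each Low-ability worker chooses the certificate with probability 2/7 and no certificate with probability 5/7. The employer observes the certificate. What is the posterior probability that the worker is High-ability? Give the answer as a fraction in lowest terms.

7/12

P(the certificate) = (2/7)·1 + (5/7)·(2/7) = 24/49.
By Bayes' rule, P(High-ability | the certificate) = (2/7) / (24/49) = 7/12.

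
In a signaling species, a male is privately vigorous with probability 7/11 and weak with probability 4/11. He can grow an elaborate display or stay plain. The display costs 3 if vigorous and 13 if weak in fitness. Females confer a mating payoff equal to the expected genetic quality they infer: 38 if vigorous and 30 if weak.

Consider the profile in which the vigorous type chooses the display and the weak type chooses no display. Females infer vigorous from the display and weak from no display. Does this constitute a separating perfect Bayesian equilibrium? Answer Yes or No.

Yes

Under these beliefs, the display earns mating payoff 38 and no display earns mating payoff 30.
vigorous: the display nets 38 − 3 = 35; no display nets 30. vigorous prefers the display.
weak: the display nets 38 − 13 = 25; no display nets 30. weak prefers no display.
Neither type deviates, so the separating profile is an equilibrium.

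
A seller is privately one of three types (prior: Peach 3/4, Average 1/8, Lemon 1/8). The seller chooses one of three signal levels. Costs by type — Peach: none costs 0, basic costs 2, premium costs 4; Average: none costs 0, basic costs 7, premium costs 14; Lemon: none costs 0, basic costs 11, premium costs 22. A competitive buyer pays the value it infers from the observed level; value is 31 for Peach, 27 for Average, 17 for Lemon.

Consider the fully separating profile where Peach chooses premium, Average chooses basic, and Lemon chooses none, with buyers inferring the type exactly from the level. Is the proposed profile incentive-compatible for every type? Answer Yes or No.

Yes

Separating prices: premium → 31, basic → 27, none → 17.
Peach (assigned premium): none: 17 − 0 = 17; basic: 27 − 2 = 25; premium: 31 − 4 = 27. Peach stays.
Average (assigned basic): none: 17 − 0 = 17; basic: 27 − 7 = 20; premium: 31 − 14 = 17. Average stays.
Lemon (assigned none): none: 17 − 0 = 17; basic: 27 − 11 = 16; premium: 31 − 22 = 9. Lemon stays.
Every type prefers its assigned level; separation holds.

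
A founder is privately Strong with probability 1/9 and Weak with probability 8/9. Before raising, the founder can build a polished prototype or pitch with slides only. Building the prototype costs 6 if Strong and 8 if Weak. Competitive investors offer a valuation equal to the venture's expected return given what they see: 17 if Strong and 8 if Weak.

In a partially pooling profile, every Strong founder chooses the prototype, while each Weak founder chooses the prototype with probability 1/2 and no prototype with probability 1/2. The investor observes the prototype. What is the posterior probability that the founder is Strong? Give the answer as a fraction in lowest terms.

1/5

P(the prototype) = (1/9)·1 + (8/9)·(1/2) = 5/9.
By Bayes' rule, P(Strong | the prototype) = (1/9) / (5/9) = 1/5.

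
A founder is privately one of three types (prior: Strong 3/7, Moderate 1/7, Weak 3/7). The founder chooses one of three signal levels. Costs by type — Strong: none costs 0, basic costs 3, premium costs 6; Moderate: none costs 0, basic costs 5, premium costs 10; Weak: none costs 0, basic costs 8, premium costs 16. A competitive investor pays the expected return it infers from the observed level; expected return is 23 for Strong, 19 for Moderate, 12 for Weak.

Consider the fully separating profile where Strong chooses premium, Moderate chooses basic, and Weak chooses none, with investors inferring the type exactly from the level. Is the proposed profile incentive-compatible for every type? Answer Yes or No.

Yes

Separating valuations: premium → 23, basic → 19, none → 12.
Strong (assigned premium): none: 12 − 0 = 12; basic: 19 − 3 = 16; premium: 23 − 6 = 17. Strong stays.
Moderate (assigned basic): none: 12 − 0 = 12; basic: 19 − 5 = 14; premium: 23 − 10 = 13. Moderate stays.
Weak (assigned none): none: 12 − 0 = 12; basic: 19 − 8 = 11; premium: 23 − 16 = 7. Weak stays.
Every type prefers its assigned level; separation holds.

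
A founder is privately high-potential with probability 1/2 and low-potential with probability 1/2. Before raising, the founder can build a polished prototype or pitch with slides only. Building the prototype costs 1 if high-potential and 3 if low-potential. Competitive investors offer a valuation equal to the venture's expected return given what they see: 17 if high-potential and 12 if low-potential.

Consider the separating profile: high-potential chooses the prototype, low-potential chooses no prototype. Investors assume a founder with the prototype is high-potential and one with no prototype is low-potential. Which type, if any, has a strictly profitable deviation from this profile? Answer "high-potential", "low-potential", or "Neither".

The prototype pays 17; no prototype pays 12.
high-potential: assigned the prototype, nets 17 − 1 = 16; deviating to no prototype nets 12.
low-potential: assigned no prototype, nets 12; deviating to the prototype nets 17 − 3 = 14.
The low-potential type gains 2 by deviating.

low-potential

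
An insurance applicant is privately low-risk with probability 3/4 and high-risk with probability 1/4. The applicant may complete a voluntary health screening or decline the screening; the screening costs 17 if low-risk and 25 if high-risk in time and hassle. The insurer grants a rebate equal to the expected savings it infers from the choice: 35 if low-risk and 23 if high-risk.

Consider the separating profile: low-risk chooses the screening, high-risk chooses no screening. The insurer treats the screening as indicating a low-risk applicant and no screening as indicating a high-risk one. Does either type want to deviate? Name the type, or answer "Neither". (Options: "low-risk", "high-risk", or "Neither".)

The screening pays 35; no screening pays 23.
low-risk: assigned the screening, nets 35 − 17 = 18; deviating to no screening nets 23.
high-risk: assigned no screening, nets 23; deviating to the screening nets 35 − 25 = 10.
The low-risk type gains 5 by deviating.

low-risk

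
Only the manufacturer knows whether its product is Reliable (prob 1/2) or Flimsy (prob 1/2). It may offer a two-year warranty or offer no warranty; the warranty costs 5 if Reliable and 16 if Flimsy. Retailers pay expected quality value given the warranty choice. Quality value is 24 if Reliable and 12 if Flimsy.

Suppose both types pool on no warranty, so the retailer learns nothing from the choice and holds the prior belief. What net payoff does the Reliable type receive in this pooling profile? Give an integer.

Pooled price = 1/2·24 + 1/2·12 = 18.
Reliable pays no cost for no warranty, so net payoff = 18.

18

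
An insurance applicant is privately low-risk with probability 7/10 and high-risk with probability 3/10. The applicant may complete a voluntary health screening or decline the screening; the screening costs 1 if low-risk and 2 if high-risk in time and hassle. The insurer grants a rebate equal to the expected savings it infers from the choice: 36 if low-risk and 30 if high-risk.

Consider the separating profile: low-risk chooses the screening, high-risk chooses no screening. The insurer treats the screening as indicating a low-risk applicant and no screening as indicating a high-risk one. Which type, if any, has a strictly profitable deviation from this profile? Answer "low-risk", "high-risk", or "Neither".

The screening pays 36; no screening pays 30.
low-risk: assigned the screening, nets 36 − 1 = 35; deviating to no screening nets 30.
high-risk: assigned no screening, nets 30; deviating to the screening nets 36 − 2 = 34.
The high-risk type gains 4 by deviating.

high-risk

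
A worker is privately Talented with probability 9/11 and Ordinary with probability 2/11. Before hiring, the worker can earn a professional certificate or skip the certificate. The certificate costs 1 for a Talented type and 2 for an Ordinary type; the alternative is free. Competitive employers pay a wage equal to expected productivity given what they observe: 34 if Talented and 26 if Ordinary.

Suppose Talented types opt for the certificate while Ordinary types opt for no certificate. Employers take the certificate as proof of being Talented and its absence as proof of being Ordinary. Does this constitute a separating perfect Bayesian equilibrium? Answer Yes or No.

No

Under these beliefs, the certificate earns wage 34 and no certificate earns wage 26.
Talented: the certificate nets 34 − 1 = 33; no certificate nets 26. Talented prefers the certificate.
Ordinary: the certificate nets 34 − 2 = 32; no certificate nets 26. Ordinary would deviate to the certificate.
Ordinary has a profitable deviation, so the profile is not an equilibrium.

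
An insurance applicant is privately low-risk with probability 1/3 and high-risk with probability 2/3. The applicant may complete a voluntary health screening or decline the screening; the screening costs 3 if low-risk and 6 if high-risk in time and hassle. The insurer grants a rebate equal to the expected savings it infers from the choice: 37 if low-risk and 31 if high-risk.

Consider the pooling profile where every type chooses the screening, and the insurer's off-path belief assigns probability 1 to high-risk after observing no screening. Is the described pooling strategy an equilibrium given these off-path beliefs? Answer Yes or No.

On path, the insurer holds the prior and pays 1/3·37 + 2/3·31 = 33. Off path (no screening), believing high-risk, it pays 31.
low-risk: the screening nets 33 − 3 = 30; no screening nets 31. low-risk would deviate.
high-risk: the screening nets 33 − 6 = 27; no screening nets 31. high-risk would deviate.
A type deviates, so pooling fails.

No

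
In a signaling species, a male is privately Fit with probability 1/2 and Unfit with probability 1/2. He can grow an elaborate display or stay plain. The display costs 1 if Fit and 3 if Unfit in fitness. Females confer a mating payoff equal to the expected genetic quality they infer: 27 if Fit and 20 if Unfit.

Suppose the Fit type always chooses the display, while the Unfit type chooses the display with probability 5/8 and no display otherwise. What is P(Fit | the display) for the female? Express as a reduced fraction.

8/13

P(the display) = (1/2)·1 + (1/2)·(5/8) = 13/16.
By Bayes' rule, P(Fit | the display) = (1/2) / (13/16) = 8/13.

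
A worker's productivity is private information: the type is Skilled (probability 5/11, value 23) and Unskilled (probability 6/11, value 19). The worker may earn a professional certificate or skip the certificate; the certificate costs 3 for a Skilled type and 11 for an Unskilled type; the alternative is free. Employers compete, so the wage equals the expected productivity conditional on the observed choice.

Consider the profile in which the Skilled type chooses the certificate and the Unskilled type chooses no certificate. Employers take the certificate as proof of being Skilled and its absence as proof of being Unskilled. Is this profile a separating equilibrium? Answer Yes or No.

Yes

Under these beliefs, the certificate earns wage 23 and no certificate earns wage 19.
Skilled: the certificate nets 23 − 3 = 20; no certificate nets 19. Skilled prefers the certificate.
Unskilled: the certificate nets 23 − 11 = 12; no certificate nets 19. Unskilled prefers no certificate.
Neither type deviates, so the separating profile is an equilibrium.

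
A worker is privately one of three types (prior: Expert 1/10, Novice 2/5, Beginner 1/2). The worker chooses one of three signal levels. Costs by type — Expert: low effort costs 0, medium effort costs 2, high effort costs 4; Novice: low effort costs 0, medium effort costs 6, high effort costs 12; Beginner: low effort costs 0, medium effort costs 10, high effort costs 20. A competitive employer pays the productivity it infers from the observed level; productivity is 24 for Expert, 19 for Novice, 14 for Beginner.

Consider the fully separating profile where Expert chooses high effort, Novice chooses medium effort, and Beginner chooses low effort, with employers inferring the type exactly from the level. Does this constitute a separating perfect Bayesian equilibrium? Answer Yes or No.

Separating wages: high effort → 24, medium effort → 19, low effort → 14.
Expert (assigned high effort): low effort: 14 − 0 = 14; medium effort: 19 − 2 = 17; high effort: 24 − 4 = 20. Expert stays.
Novice (assigned medium effort): low effort: 14 − 0 = 14; medium effort: 19 − 6 = 13; high effort: 24 − 12 = 12. Novice prefers low effort.
Beginner (assigned low effort): low effort: 14 − 0 = 14; medium effort: 19 − 10 = 9; high effort: 24 − 20 = 4. Beginner stays.
At least one type deviates; the separating profile fails.

No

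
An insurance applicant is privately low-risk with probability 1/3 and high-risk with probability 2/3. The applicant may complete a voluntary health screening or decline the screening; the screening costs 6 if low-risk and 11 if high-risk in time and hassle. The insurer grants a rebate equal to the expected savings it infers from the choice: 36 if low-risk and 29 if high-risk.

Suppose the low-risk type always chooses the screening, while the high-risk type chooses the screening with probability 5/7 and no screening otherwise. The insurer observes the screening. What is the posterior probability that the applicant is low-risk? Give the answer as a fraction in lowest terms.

P(the screening) = (1/3)·1 + (2/3)·(5/7) = 17/21.
By Bayes' rule, P(low-risk | the screening) = (1/3) / (17/21) = 7/17.

7/17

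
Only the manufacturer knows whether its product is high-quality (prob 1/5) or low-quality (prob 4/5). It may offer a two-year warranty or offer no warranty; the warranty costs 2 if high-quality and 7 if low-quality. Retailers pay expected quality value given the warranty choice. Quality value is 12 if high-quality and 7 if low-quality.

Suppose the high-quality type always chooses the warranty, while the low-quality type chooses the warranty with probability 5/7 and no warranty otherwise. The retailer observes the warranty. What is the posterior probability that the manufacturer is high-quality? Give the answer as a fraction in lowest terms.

7/27

P(the warranty) = (1/5)·1 + (4/5)·(5/7) = 27/35.
By Bayes' rule, P(high-quality | the warranty) = (1/5) / (27/35) = 7/27.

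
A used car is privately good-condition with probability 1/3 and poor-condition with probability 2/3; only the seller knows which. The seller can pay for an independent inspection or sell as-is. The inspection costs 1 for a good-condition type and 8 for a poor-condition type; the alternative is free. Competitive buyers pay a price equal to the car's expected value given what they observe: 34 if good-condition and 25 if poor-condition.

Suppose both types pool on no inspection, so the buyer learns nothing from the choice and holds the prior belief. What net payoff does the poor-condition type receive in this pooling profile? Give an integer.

28

Pooled price = 1/3·34 + 2/3·25 = 28.
poor-condition pays no cost for no inspection, so net payoff = 28.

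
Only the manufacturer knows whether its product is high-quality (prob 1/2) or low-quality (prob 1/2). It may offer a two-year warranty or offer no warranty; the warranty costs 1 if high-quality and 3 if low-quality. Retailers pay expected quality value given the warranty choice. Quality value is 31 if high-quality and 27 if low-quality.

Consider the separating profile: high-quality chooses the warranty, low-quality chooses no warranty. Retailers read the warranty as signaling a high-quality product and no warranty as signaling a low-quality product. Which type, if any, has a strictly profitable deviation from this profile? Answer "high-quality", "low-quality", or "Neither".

The warranty pays 31; no warranty pays 27.
high-quality: assigned the warranty, nets 31 − 1 = 30; deviating to no warranty nets 27.
low-quality: assigned no warranty, nets 27; deviating to the warranty nets 31 − 3 = 28.
The low-quality type gains 1 by deviating.

low-quality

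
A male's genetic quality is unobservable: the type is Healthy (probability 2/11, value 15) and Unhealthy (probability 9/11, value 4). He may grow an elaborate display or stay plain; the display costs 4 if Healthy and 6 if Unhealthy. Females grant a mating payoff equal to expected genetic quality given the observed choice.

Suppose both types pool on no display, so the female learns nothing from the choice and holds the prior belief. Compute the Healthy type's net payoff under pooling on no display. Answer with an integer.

6

Pooled mating payoff = 2/11·15 + 9/11·4 = 6.
Healthy pays no cost for no display, so net payoff = 6.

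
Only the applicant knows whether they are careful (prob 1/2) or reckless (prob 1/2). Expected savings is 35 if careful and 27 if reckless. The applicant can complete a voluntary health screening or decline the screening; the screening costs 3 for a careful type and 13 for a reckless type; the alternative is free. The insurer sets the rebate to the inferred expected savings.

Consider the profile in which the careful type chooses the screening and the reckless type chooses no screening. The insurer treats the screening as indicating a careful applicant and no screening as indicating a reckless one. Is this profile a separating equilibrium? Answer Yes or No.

Yes

Under these beliefs, the screening earns rebate 35 and no screening earns rebate 27.
careful: the screening nets 35 − 3 = 32; no screening nets 27. careful prefers the screening.
reckless: the screening nets 35 − 13 = 22; no screening nets 27. reckless prefers no screening.
Neither type deviates, so the separating profile is an equilibrium.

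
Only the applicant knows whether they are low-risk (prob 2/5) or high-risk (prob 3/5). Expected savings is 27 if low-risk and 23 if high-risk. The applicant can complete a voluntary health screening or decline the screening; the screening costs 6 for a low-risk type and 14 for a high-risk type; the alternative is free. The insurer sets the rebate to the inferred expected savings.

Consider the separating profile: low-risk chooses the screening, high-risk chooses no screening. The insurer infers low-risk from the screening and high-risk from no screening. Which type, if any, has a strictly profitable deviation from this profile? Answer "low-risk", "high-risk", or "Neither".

low-risk

The screening pays 27; no screening pays 23.
low-risk: assigned the screening, nets 27 − 6 = 21; deviating to no screening nets 23.
high-risk: assigned no screening, nets 23; deviating to the screening nets 27 − 14 = 13.
The low-risk type gains 2 by deviating.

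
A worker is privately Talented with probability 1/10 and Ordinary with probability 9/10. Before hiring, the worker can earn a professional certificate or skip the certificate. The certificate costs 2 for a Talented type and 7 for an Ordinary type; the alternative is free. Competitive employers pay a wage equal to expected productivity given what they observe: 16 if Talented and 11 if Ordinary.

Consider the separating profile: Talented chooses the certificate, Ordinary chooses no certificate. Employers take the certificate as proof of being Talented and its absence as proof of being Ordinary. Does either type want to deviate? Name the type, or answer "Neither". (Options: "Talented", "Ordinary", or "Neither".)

The certificate pays 16; no certificate pays 11.
Talented: assigned the certificate, nets 16 − 2 = 14; deviating to no certificate nets 11.
Ordinary: assigned no certificate, nets 11; deviating to the certificate nets 16 − 7 = 9.
Both types strictly prefer their assigned action; no profitable deviation.

Neither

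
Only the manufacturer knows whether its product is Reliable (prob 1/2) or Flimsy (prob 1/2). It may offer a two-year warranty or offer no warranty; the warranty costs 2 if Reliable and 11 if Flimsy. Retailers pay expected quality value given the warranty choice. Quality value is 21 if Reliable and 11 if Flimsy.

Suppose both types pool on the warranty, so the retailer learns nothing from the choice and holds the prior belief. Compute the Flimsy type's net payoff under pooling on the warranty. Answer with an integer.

5

Pooled price = 1/2·21 + 1/2·11 = 16.
Flimsy pays cost 11 for the warranty, so net payoff = 16 − 11 = 5.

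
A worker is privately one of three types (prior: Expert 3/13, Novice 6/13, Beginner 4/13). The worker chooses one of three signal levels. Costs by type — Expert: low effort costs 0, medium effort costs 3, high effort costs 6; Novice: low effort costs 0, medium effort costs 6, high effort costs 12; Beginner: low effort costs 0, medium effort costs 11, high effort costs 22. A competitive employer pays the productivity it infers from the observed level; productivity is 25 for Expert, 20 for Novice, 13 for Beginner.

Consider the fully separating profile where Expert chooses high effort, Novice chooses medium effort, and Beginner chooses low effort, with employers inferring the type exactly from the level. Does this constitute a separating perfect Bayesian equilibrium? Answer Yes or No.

Yes

Separating wages: high effort → 25, medium effort → 20, low effort → 13.
Expert (assigned high effort): low effort: 13 − 0 = 13; medium effort: 20 − 3 = 17; high effort: 25 − 6 = 19. Expert stays.
Novice (assigned medium effort): low effort: 13 − 0 = 13; medium effort: 20 − 6 = 14; high effort: 25 − 12 = 13. Novice stays.
Beginner (assigned low effort): low effort: 13 − 0 = 13; medium effort: 20 − 11 = 9; high effort: 25 − 22 = 3. Beginner stays.
Every type prefers its assigned level; separation holds.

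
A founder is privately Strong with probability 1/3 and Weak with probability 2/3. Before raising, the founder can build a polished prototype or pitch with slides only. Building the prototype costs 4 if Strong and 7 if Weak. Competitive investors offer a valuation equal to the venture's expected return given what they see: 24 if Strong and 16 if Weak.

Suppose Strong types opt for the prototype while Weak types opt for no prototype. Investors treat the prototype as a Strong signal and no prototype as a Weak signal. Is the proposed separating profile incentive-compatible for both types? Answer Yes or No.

No

Under these beliefs, the prototype earns valuation 24 and no prototype earns valuation 16.
Strong: the prototype nets 24 − 4 = 20; no prototype nets 16. Strong prefers the prototype.
Weak: the prototype nets 24 − 7 = 17; no prototype nets 16. Weak would deviate to the prototype.
Weak has a profitable deviation, so the profile is not an equilibrium.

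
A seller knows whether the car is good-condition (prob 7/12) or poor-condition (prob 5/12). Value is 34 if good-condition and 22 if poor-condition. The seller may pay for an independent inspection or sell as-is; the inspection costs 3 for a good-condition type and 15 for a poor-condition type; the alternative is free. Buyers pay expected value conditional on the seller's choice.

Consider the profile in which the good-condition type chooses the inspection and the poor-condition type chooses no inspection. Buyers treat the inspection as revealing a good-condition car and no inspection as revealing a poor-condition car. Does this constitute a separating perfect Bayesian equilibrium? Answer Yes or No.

Under these beliefs, the inspection earns price 34 and no inspection earns price 22.
good-condition: the inspection nets 34 − 3 = 31; no inspection nets 22. good-condition prefers the inspection.
poor-condition: the inspection nets 34 − 15 = 19; no inspection nets 22. poor-condition prefers no inspection.
Neither type deviates, so the separating profile is an equilibrium.

Yes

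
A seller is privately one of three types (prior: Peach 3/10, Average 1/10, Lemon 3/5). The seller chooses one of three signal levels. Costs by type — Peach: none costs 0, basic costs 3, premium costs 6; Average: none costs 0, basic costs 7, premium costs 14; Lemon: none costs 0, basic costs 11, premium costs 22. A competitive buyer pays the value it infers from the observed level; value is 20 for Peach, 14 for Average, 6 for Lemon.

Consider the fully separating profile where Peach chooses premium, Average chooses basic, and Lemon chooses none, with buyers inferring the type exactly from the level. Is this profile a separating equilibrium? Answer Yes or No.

Separating prices: premium → 20, basic → 14, none → 6.
Peach (assigned premium): none: 6 − 0 = 6; basic: 14 − 3 = 11; premium: 20 − 6 = 14. Peach stays.
Average (assigned basic): none: 6 − 0 = 6; basic: 14 − 7 = 7; premium: 20 − 14 = 6. Average stays.
Lemon (assigned none): none: 6 − 0 = 6; basic: 14 − 11 = 3; premium: 20 − 22 = -2. Lemon stays.
Every type prefers its assigned level; separation holds.

Yes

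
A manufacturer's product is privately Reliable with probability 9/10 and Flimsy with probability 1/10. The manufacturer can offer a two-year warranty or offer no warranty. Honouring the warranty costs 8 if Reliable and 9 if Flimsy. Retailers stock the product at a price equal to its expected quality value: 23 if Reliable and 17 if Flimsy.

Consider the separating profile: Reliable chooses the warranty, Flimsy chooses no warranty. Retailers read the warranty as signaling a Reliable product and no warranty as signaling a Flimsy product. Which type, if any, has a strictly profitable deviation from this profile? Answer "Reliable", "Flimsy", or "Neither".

Reliable

The warranty pays 23; no warranty pays 17.
Reliable: assigned the warranty, nets 23 − 8 = 15; deviating to no warranty nets 17.
Flimsy: assigned no warranty, nets 17; deviating to the warranty nets 23 − 9 = 14.
The Reliable type gains 2 by deviating.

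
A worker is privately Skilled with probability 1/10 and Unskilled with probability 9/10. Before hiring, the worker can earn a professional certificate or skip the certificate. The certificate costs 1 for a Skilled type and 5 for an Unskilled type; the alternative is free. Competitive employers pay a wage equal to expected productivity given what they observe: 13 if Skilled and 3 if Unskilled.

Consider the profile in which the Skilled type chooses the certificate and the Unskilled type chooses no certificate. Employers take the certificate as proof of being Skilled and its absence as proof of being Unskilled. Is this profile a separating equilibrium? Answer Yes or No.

No

Under these beliefs, the certificate earns wage 13 and no certificate earns wage 3.
Skilled: the certificate nets 13 − 1 = 12; no certificate nets 3. Skilled prefers the certificate.
Unskilled: the certificate nets 13 − 5 = 8; no certificate nets 3. Unskilled would deviate to the certificate.
Unskilled has a profitable deviation, so the profile is not an equilibrium.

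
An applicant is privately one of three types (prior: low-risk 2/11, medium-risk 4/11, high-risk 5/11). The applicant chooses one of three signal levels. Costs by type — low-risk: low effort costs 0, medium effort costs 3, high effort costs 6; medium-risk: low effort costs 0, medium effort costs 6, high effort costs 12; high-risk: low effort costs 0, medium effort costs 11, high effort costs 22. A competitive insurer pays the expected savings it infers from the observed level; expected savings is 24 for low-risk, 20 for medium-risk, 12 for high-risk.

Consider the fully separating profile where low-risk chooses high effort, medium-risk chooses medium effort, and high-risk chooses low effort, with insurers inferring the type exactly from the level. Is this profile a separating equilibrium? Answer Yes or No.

Yes

Separating rebates: high effort → 24, medium effort → 20, low effort → 12.
low-risk (assigned high effort): low effort: 12 − 0 = 12; medium effort: 20 − 3 = 17; high effort: 24 − 6 = 18. low-risk stays.
medium-risk (assigned medium effort): low effort: 12 − 0 = 12; medium effort: 20 − 6 = 14; high effort: 24 − 12 = 12. medium-risk stays.
high-risk (assigned low effort): low effort: 12 − 0 = 12; medium effort: 20 − 11 = 9; high effort: 24 − 22 = 2. high-risk stays.
Every type prefers its assigned level; separation holds.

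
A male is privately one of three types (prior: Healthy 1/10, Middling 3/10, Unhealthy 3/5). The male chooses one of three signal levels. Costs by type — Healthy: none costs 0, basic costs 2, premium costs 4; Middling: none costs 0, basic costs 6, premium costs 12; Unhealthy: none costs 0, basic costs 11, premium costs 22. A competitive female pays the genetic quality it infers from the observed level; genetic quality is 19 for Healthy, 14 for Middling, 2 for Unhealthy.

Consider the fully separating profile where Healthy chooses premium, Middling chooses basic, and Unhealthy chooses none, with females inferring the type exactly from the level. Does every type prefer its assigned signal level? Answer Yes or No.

Separating mating payoffs: premium → 19, basic → 14, none → 2.
Healthy (assigned premium): none: 2 − 0 = 2; basic: 14 − 2 = 12; premium: 19 − 4 = 15. Healthy stays.
Middling (assigned basic): none: 2 − 0 = 2; basic: 14 − 6 = 8; premium: 19 − 12 = 7. Middling stays.
Unhealthy (assigned none): none: 2 − 0 = 2; basic: 14 − 11 = 3; premium: 19 − 22 = -3. Unhealthy prefers basic.
At least one type deviates; the separating profile fails.

No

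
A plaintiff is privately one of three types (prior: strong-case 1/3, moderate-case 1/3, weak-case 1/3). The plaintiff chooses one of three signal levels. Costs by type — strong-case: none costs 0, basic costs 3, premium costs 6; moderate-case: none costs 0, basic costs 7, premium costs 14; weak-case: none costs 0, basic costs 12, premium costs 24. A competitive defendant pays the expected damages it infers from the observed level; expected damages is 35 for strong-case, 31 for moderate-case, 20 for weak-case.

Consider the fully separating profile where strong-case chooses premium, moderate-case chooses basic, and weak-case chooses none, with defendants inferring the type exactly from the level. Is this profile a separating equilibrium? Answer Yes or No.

Yes

Separating settlements: premium → 35, basic → 31, none → 20.
strong-case (assigned premium): none: 20 − 0 = 20; basic: 31 − 3 = 28; premium: 35 − 6 = 29. strong-case stays.
moderate-case (assigned basic): none: 20 − 0 = 20; basic: 31 − 7 = 24; premium: 35 − 14 = 21. moderate-case stays.
weak-case (assigned none): none: 20 − 0 = 20; basic: 31 − 12 = 19; premium: 35 − 24 = 11. weak-case stays.
Every type prefers its assigned level; separation holds.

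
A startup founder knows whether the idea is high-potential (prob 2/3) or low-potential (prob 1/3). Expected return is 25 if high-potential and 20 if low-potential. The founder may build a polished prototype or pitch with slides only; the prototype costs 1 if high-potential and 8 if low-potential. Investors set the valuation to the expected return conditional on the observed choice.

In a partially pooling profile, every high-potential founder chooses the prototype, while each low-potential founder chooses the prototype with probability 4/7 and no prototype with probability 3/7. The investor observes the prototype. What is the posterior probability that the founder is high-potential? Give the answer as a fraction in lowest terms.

7/9

P(the prototype) = (2/3)·1 + (1/3)·(4/7) = 6/7.
By Bayes' rule, P(high-potential | the prototype) = (2/3) / (6/7) = 7/9.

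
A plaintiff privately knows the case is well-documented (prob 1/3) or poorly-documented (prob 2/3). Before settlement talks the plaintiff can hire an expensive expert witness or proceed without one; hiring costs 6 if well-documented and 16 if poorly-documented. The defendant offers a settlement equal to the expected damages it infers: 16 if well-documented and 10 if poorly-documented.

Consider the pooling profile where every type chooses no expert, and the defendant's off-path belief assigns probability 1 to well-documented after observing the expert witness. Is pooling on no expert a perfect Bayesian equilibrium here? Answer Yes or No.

Yes

On path, the defendant holds the prior and pays 1/3·16 + 2/3·10 = 12. Off path (the expert witness), believing well-documented, it pays 16.
well-documented: no expert nets 12; the expert witness nets 16 − 6 = 10. well-documented stays.
poorly-documented: no expert nets 12; the expert witness nets 16 − 16 = 0. poorly-documented stays.
No type deviates, so pooling is sustained.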